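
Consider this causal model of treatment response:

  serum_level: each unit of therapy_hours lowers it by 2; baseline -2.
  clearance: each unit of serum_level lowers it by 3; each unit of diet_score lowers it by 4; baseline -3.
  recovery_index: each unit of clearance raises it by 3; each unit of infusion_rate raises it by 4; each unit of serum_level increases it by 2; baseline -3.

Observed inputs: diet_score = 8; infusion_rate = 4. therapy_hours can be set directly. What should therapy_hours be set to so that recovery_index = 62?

therapy_hours = 10

Substituting into the clearance equation gives clearance = 6*therapy_hours - 29.
Substituting into the recovery_index equation gives recovery_index = 14*therapy_hours - 78.
Solve 14*therapy_hours - 78 = 62: therapy_hours = (62 + 78) / 14 = 10.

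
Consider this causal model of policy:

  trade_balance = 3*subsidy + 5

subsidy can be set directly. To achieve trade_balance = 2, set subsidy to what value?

subsidy = -1

Solve 3*subsidy + 5 = 2: subsidy = (2 - 5) / 3 = -1.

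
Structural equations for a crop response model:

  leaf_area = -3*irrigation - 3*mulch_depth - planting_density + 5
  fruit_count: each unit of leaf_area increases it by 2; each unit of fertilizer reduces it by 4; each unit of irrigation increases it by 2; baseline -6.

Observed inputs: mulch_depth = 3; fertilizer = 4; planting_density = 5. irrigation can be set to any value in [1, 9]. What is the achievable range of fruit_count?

-76 to -44

Substituting into the leaf_area equation gives leaf_area = -3*irrigation - 9.
Substituting into the fruit_count equation gives fruit_count = -4*irrigation - 40.
Linear in irrigation, so extremes are at the endpoints: irrigation = 1 gives fruit_count = -44; irrigation = 9 gives fruit_count = -76.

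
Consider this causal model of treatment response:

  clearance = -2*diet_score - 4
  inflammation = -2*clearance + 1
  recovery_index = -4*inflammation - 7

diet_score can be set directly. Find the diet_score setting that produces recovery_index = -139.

diet_score = 6

Substituting into the inflammation equation gives inflammation = 4*diet_score + 9.
This gives recovery_index = -16*diet_score - 43.
Solve -16*diet_score - 43 = -139: diet_score = (-139 + 43) / -16 = 6.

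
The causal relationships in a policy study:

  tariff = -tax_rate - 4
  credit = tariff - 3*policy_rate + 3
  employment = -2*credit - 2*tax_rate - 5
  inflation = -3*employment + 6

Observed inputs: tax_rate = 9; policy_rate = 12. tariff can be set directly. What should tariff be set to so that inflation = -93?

tariff = 5

Intervening on tariff fixes its value directly, overriding its dependence on tax_rate.
Substituting into the credit equation gives credit = tariff - 33.
Substituting into the employment equation gives employment = -2*tariff + 43.
inflation becomes 6*tariff - 123.
Solve 6*tariff - 123 = -93: tariff = (-93 + 123) / 6 = 5.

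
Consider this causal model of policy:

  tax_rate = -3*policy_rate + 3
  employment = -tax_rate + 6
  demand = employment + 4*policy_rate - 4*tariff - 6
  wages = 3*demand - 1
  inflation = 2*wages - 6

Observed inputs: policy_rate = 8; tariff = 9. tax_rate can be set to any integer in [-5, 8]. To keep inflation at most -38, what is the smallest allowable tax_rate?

tax_rate = 1

Intervening on tax_rate fixes its value directly, overriding its dependence on policy_rate.
Substituting into the demand equation gives demand = -tax_rate - 4.
So wages = -3*tax_rate - 13.
Substituting into the inflation equation gives inflation = -6*tax_rate - 32.
Require -6*tax_rate - 32 ≤ -38, so tax_rate ≥ 1.
The smallest integer in [-5, 8] satisfying this is 1.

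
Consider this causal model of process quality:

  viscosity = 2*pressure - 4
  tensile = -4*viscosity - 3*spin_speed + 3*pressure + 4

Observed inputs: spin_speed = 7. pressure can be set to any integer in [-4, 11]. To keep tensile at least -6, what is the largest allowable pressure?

pressure = 1

Substituting into the tensile equation gives tensile = -5*pressure - 1.
Require -5*pressure - 1 ≥ -6, so pressure ≤ 1.
The largest integer in [-4, 11] satisfying this is 1.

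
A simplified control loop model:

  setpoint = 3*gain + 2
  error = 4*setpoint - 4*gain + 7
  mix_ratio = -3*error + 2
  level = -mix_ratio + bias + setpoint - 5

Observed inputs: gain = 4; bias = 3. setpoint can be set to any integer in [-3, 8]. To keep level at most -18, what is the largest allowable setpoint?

Intervening on setpoint fixes its value directly, overriding its dependence on gain.
Substituting into the error equation gives error = 4*setpoint - 9.
So mix_ratio = -12*setpoint + 29.
This gives level = 13*setpoint - 31.
Require 13*setpoint - 31 ≤ -18, so setpoint ≤ 1.
The largest integer in [-3, 8] satisfying this is 1.

setpoint = 1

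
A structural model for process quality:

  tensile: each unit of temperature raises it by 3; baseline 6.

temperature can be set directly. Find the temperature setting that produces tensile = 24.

temperature = 6

Solve 3*temperature + 6 = 24: temperature = (24 - 6) / 3 = 6.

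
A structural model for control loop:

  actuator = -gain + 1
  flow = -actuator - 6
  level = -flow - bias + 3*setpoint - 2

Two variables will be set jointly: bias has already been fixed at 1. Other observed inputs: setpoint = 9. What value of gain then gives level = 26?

gain = 5

With bias held at 1:
Substituting into the flow equation gives flow = gain - 7.
So level = -gain + 31.
Solve -gain + 31 = 26: gain = (26 - 31) / -1 = 5.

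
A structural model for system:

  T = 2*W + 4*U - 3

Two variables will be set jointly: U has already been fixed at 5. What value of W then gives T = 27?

With U held at 5:
Substituting into the T equation gives T = 2*W + 17.
Solve 2*W + 17 = 27: W = (27 - 17) / 2 = 5.

W = 5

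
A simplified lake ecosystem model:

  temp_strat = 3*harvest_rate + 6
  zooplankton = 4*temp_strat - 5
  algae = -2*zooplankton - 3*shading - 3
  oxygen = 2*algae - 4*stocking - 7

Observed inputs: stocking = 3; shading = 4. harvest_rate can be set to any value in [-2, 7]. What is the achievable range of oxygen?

-461 to -29

Substituting into the zooplankton equation gives zooplankton = 12*harvest_rate + 19.
This gives algae = -24*harvest_rate - 53.
This gives oxygen = -48*harvest_rate - 125.
Linear in harvest_rate, so extremes are at the endpoints: harvest_rate = -2 gives oxygen = -29; harvest_rate = 7 gives oxygen = -461.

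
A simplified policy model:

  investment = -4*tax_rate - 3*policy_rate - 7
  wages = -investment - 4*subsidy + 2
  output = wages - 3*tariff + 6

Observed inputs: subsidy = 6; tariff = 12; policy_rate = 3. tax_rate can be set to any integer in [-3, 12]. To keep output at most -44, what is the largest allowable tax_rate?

Substituting into the investment equation gives investment = -4*tax_rate - 16.
Substituting into the wages equation gives wages = 4*tax_rate - 6.
This gives output = 4*tax_rate - 36.
Require 4*tax_rate - 36 ≤ -44, so tax_rate ≤ -2.
The largest integer in [-3, 12] satisfying this is -2.

tax_rate = -2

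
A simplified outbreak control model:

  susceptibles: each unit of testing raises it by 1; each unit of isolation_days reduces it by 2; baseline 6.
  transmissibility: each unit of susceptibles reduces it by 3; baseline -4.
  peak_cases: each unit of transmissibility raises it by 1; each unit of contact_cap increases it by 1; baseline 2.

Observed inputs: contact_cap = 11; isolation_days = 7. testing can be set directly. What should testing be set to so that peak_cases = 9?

testing = 8

Substituting into the susceptibles equation gives susceptibles = testing - 8.
So transmissibility = -3*testing + 20.
peak_cases becomes -3*testing + 33.
Solve -3*testing + 33 = 9: testing = (9 - 33) / -3 = 8.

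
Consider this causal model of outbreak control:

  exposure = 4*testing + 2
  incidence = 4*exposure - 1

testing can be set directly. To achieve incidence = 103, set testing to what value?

Substituting into the incidence equation gives incidence = 16*testing + 7.
Solve 16*testing + 7 = 103: testing = (103 - 7) / 16 = 6.

testing = 6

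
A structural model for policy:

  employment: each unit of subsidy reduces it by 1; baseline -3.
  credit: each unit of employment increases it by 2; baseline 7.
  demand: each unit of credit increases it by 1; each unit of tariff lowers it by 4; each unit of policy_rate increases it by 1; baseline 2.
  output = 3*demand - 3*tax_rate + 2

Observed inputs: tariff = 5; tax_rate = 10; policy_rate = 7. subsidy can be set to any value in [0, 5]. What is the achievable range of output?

Substituting into the credit equation gives credit = -2*subsidy + 1.
Substituting into the demand equation gives demand = -2*subsidy - 10.
Substituting into the output equation gives output = -6*subsidy - 58.
Linear in subsidy, so extremes are at the endpoints: subsidy = 0 gives output = -58; subsidy = 5 gives output = -88.

-88 to -58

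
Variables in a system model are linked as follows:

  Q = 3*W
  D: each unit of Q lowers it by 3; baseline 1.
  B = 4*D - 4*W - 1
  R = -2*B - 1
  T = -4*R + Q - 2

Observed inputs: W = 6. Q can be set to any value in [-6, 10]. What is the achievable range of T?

Intervening on Q fixes its value directly, overriding its dependence on W.
Substituting into the B equation gives B = -12*Q - 21.
So R = 24*Q + 41.
Substituting into the T equation gives T = -95*Q - 166.
Linear in Q, so extremes are at the endpoints: Q = -6 gives T = 404; Q = 10 gives T = -1116.

-1116 to 404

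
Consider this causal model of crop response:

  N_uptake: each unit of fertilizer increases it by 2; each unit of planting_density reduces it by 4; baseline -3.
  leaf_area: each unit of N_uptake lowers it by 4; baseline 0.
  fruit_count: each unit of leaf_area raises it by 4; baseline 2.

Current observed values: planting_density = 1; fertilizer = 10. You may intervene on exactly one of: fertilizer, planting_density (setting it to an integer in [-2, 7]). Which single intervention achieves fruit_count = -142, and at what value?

Intervening on fertilizer: fruit_count = -32*fertilizer + 114. Reaching -142 requires fertilizer = 8, outside [-2, 7].
Intervening on planting_density: with other inputs at their observed values, fruit_count = 64*planting_density - 270. Solving for -142 gives planting_density = 2, within [-2, 7].

set planting_density = 2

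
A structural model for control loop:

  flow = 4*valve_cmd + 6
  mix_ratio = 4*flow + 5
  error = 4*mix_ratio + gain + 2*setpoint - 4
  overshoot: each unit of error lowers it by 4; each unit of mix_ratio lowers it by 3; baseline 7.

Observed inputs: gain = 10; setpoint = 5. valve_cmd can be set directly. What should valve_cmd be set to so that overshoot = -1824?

valve_cmd = 4

Substituting into the mix_ratio equation gives mix_ratio = 16*valve_cmd + 29.
Substituting into the error equation gives error = 64*valve_cmd + 132.
Substituting into the overshoot equation gives overshoot = -304*valve_cmd - 608.
Solve -304*valve_cmd - 608 = -1824: valve_cmd = (-1824 + 608) / -304 = 4.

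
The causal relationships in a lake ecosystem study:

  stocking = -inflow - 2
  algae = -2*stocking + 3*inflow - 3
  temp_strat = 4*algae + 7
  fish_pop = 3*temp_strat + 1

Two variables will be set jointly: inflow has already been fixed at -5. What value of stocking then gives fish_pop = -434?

stocking = 10

With inflow held at -5:
Intervening on stocking fixes its value directly, overriding its dependence on inflow.
Substituting into the algae equation gives algae = -2*stocking - 18.
Substituting into the temp_strat equation gives temp_strat = -8*stocking - 65.
Substituting into the fish_pop equation gives fish_pop = -24*stocking - 194.
Solve -24*stocking - 194 = -434: stocking = (-434 + 194) / -24 = 10.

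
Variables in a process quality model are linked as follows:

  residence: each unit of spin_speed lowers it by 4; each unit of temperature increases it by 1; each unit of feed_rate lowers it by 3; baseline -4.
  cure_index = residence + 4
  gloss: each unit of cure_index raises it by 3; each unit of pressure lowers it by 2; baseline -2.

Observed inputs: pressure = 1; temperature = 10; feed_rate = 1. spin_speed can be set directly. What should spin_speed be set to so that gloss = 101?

spin_speed = -7

Substituting into the residence equation gives residence = -4*spin_speed + 3.
So cure_index = -4*spin_speed + 7.
This gives gloss = -12*spin_speed + 17.
Solve -12*spin_speed + 17 = 101: spin_speed = (101 - 17) / -12 = -7.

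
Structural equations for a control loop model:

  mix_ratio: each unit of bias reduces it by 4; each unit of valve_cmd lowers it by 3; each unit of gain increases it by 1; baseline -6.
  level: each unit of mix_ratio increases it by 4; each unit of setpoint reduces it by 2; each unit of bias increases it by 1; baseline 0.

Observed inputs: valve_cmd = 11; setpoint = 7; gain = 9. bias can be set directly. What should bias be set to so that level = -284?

Substituting into the mix_ratio equation gives mix_ratio = -4*bias - 30.
Substituting into the level equation gives level = -15*bias - 134.
Solve -15*bias - 134 = -284: bias = (-284 + 134) / -15 = 10.

bias = 10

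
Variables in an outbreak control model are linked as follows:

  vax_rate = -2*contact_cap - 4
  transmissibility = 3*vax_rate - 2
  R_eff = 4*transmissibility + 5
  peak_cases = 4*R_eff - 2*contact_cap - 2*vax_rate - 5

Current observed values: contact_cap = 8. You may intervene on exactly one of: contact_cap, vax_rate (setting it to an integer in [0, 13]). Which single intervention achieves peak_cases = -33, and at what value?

set vax_rate = 0

Intervening on contact_cap: peak_cases = -94*contact_cap - 201. Reaching -33 requires contact_cap = -84/47, not an integer.
Intervening on vax_rate: with other inputs at their observed values, peak_cases = 46*vax_rate - 33. Solving for -33 gives vax_rate = 0, within [0, 13].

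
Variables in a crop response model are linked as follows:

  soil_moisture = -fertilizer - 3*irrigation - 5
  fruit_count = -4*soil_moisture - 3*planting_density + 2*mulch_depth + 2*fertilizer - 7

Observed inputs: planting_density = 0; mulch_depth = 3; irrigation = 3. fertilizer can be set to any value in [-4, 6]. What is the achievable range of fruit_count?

31 to 91

Substituting into the soil_moisture equation gives soil_moisture = -fertilizer - 14.
Substituting into the fruit_count equation gives fruit_count = 6*fertilizer + 55.
Linear in fertilizer, so extremes are at the endpoints: fertilizer = -4 gives fruit_count = 31; fertilizer = 6 gives fruit_count = 91.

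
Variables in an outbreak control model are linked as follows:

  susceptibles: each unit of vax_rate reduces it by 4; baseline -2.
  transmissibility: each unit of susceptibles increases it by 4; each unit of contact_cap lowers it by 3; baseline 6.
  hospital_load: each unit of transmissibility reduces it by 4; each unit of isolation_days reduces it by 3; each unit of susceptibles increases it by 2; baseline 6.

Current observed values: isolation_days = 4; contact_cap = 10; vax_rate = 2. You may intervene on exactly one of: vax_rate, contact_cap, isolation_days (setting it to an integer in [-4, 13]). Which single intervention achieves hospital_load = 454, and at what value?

Intervening on vax_rate: with other inputs at their observed values, hospital_load = 56*vax_rate + 118. Solving for 454 gives vax_rate = 6, within [-4, 13].
Intervening on contact_cap: hospital_load = 12*contact_cap + 110. Reaching 454 requires contact_cap = 86/3, not an integer.
Intervening on isolation_days: hospital_load = -3*isolation_days + 242. Reaching 454 requires isolation_days = -212/3, not an integer.

set vax_rate = 6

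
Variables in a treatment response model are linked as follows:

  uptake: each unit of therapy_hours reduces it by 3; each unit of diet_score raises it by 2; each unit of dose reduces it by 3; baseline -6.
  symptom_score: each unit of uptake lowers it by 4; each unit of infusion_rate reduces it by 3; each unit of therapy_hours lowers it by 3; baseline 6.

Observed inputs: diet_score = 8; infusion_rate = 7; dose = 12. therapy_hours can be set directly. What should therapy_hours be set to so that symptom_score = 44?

therapy_hours = -5

Substituting into the uptake equation gives uptake = -3*therapy_hours - 26.
So symptom_score = 9*therapy_hours + 89.
Solve 9*therapy_hours + 89 = 44: therapy_hours = (44 - 89) / 9 = -5.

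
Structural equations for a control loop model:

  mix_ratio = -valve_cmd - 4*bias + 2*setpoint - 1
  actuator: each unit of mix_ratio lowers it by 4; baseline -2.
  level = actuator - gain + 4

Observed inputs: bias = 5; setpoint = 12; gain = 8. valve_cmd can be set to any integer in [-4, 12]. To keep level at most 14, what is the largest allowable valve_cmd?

Substituting into the mix_ratio equation gives mix_ratio = -valve_cmd + 3.
actuator becomes 4*valve_cmd - 14.
This gives level = 4*valve_cmd - 18.
Require 4*valve_cmd - 18 ≤ 14, so valve_cmd ≤ 8.
The largest integer in [-4, 12] satisfying this is 8.

valve_cmd = 8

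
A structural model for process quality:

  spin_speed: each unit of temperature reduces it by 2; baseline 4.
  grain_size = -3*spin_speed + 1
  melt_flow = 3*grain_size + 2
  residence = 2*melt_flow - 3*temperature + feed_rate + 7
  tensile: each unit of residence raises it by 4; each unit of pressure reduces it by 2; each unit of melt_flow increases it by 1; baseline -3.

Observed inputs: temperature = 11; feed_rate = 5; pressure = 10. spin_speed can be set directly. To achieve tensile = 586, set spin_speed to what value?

spin_speed = -8

Intervening on spin_speed fixes its value directly, overriding its dependence on temperature.
Substituting into the melt_flow equation gives melt_flow = -9*spin_speed + 5.
This gives residence = -18*spin_speed - 11.
So tensile = -81*spin_speed - 62.
Solve -81*spin_speed - 62 = 586: spin_speed = (586 + 62) / -81 = -8.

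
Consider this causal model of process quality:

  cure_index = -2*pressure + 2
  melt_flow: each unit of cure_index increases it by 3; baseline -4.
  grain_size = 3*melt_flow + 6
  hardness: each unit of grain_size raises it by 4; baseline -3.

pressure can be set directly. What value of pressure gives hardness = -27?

pressure = 1

Substituting into the melt_flow equation gives melt_flow = -6*pressure + 2.
This gives grain_size = -18*pressure + 12.
Substituting into the hardness equation gives hardness = -72*pressure + 45.
Solve -72*pressure + 45 = -27: pressure = (-27 - 45) / -72 = 1.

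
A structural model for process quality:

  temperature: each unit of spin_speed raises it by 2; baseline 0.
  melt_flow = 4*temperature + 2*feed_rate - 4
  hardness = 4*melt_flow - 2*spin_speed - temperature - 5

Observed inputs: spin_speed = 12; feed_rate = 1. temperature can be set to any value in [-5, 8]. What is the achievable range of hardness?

Intervening on temperature fixes its value directly, overriding its dependence on spin_speed.
Substituting into the melt_flow equation gives melt_flow = 4*temperature - 2.
This gives hardness = 15*temperature - 37.
Linear in temperature, so extremes are at the endpoints: temperature = -5 gives hardness = -112; temperature = 8 gives hardness = 83.

-112 to 83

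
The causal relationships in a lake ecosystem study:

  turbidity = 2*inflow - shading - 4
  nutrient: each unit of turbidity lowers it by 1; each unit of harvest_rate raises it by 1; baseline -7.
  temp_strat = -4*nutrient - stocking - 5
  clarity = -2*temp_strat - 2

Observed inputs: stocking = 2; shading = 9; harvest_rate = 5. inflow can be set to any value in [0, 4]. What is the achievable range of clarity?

Substituting into the turbidity equation gives turbidity = 2*inflow - 13.
Substituting into the nutrient equation gives nutrient = -2*inflow + 11.
So temp_strat = 8*inflow - 51.
Substituting into the clarity equation gives clarity = -16*inflow + 100.
Linear in inflow, so extremes are at the endpoints: inflow = 0 gives clarity = 100; inflow = 4 gives clarity = 36.

36 to 100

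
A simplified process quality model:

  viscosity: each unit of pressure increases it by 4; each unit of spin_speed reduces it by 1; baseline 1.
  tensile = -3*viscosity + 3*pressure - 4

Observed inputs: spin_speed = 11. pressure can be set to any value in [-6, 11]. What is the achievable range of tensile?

-73 to 80

Substituting into the viscosity equation gives viscosity = 4*pressure - 10.
Substituting into the tensile equation gives tensile = -9*pressure + 26.
Linear in pressure, so extremes are at the endpoints: pressure = -6 gives tensile = 80; pressure = 11 gives tensile = -73.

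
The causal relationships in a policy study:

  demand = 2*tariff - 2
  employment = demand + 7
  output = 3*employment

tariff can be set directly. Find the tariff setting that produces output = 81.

tariff = 11

Substituting into the employment equation gives employment = 2*tariff + 5.
output becomes 6*tariff + 15.
Solve 6*tariff + 15 = 81: tariff = (81 - 15) / 6 = 11.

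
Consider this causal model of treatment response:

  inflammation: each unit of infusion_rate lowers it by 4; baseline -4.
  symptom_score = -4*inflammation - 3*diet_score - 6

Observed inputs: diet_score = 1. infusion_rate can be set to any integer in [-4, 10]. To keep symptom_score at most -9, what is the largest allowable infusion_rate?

Substituting into the symptom_score equation gives symptom_score = 16*infusion_rate + 7.
Require 16*infusion_rate + 7 ≤ -9, so infusion_rate ≤ -1.
The largest integer in [-4, 10] satisfying this is -1.

infusion_rate = -1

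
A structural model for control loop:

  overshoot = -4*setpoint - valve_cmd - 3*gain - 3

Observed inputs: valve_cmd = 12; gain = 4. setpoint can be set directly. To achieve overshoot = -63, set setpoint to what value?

Substituting into the overshoot equation gives overshoot = -4*setpoint - 27.
Solve -4*setpoint - 27 = -63: setpoint = (-63 + 27) / -4 = 9.

setpoint = 9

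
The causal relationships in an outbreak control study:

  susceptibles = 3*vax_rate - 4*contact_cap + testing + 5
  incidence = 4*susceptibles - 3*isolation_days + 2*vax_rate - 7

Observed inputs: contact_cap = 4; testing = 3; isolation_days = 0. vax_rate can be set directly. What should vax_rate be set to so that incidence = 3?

Substituting into the susceptibles equation gives susceptibles = 3*vax_rate - 8.
Substituting into the incidence equation gives incidence = 14*vax_rate - 39.
Solve 14*vax_rate - 39 = 3: vax_rate = (3 + 39) / 14 = 3.

vax_rate = 3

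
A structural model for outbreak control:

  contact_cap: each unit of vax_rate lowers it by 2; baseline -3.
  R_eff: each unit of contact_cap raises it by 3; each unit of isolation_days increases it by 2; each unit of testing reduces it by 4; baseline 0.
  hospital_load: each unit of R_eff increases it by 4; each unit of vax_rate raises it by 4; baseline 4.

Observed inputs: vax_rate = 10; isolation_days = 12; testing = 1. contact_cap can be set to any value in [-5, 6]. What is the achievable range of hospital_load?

64 to 196

Intervening on contact_cap fixes its value directly, overriding its dependence on vax_rate.
Substituting into the R_eff equation gives R_eff = 3*contact_cap + 20.
Substituting into the hospital_load equation gives hospital_load = 12*contact_cap + 124.
Linear in contact_cap, so extremes are at the endpoints: contact_cap = -5 gives hospital_load = 64; contact_cap = 6 gives hospital_load = 196.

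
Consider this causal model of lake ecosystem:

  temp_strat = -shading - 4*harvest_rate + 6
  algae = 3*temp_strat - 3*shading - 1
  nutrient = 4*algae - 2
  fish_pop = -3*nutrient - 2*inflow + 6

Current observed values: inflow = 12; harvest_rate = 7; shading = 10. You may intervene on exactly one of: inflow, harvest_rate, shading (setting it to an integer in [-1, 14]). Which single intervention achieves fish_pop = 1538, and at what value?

Intervening on inflow: with other inputs at their observed values, fish_pop = -2*inflow + 1536. Solving for 1538 gives inflow = -1, within [-1, 14].
Intervening on harvest_rate: fish_pop = 144*harvest_rate + 504. Reaching 1538 requires harvest_rate = 517/72, not an integer.
Intervening on shading: fish_pop = 72*shading + 792. Reaching 1538 requires shading = 373/36, not an integer.

set inflow = -1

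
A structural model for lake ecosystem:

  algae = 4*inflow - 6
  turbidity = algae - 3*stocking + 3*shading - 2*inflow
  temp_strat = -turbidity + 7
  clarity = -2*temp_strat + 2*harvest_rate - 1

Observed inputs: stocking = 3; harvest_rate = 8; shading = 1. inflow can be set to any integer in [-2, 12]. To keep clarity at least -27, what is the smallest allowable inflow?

Substituting into the turbidity equation gives turbidity = 2*inflow - 12.
So temp_strat = -2*inflow + 19.
clarity becomes 4*inflow - 23.
Require 4*inflow - 23 ≥ -27, so inflow ≥ -1.
The smallest integer in [-2, 12] satisfying this is -1.

inflow = -1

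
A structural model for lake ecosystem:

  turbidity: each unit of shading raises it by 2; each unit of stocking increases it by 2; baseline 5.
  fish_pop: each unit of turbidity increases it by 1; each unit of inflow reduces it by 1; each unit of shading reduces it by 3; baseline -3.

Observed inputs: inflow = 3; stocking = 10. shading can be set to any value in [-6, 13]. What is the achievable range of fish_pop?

6 to 25

Substituting into the turbidity equation gives turbidity = 2*shading + 25.
Substituting into the fish_pop equation gives fish_pop = -shading + 19.
Linear in shading, so extremes are at the endpoints: shading = -6 gives fish_pop = 25; shading = 13 gives fish_pop = 6.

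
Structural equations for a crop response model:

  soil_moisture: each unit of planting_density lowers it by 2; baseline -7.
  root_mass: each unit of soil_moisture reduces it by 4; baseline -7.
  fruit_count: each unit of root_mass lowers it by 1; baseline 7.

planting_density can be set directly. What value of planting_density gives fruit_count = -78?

Substituting into the root_mass equation gives root_mass = 8*planting_density + 21.
fruit_count becomes -8*planting_density - 14.
Solve -8*planting_density - 14 = -78: planting_density = (-78 + 14) / -8 = 8.

planting_density = 8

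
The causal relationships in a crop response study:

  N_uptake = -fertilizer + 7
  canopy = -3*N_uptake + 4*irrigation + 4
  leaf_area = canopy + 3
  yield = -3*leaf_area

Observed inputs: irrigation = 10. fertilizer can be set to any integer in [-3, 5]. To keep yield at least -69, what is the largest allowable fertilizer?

fertilizer = -1

Substituting into the canopy equation gives canopy = 3*fertilizer + 23.
This gives leaf_area = 3*fertilizer + 26.
yield becomes -9*fertilizer - 78.
Require -9*fertilizer - 78 ≥ -69, so fertilizer ≤ -1.
The largest integer in [-3, 5] satisfying this is -1.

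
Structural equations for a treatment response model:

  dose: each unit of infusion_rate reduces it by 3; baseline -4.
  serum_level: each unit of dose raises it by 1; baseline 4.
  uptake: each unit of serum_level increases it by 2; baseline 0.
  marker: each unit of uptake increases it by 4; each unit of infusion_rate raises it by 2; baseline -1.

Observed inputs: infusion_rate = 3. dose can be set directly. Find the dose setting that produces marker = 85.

dose = 6

Intervening on dose fixes its value directly, overriding its dependence on infusion_rate.
Substituting into the uptake equation gives uptake = 2*dose + 8.
Substituting into the marker equation gives marker = 8*dose + 37.
Solve 8*dose + 37 = 85: dose = (85 - 37) / 8 = 6.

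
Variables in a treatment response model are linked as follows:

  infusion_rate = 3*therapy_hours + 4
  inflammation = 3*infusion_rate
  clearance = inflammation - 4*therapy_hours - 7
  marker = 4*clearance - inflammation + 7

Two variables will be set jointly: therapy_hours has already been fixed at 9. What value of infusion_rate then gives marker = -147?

infusion_rate = 2

With therapy_hours held at 9:
Intervening on infusion_rate fixes its value directly, overriding its dependence on therapy_hours.
Substituting into the clearance equation gives clearance = 3*infusion_rate - 43.
marker becomes 9*infusion_rate - 165.
Solve 9*infusion_rate - 165 = -147: infusion_rate = (-147 + 165) / 9 = 2.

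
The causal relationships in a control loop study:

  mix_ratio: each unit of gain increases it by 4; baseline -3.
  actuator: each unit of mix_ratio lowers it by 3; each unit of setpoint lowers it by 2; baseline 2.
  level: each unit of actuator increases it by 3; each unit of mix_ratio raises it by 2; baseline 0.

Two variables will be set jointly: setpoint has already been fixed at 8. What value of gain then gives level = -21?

With setpoint held at 8:
Substituting into the actuator equation gives actuator = -12*gain - 5.
So level = -28*gain - 21.
Solve -28*gain - 21 = -21: gain = (-21 + 21) / -28 = 0.

gain = 0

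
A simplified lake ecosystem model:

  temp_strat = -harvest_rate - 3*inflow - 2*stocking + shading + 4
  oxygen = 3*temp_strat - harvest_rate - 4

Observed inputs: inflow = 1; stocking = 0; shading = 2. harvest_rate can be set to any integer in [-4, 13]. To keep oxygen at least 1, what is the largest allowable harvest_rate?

Substituting into the temp_strat equation gives temp_strat = -harvest_rate + 3.
This gives oxygen = -4*harvest_rate + 5.
Require -4*harvest_rate + 5 ≥ 1, so harvest_rate ≤ 1.
The largest integer in [-4, 13] satisfying this is 1.

harvest_rate = 1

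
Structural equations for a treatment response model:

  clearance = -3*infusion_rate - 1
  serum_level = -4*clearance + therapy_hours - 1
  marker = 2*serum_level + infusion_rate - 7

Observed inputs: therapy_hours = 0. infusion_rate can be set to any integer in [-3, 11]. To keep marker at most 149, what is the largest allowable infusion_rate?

infusion_rate = 6

Substituting into the serum_level equation gives serum_level = 12*infusion_rate + 3.
marker becomes 25*infusion_rate - 1.
Require 25*infusion_rate - 1 ≤ 149, so infusion_rate ≤ 6.
The largest integer in [-3, 11] satisfying this is 6.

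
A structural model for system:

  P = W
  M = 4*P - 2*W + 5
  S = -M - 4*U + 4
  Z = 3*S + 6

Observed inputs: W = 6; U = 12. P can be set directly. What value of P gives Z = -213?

Intervening on P fixes its value directly, overriding its dependence on W.
Substituting into the M equation gives M = 4*P - 7.
So S = -4*P - 37.
Substituting into the Z equation gives Z = -12*P - 105.
Solve -12*P - 105 = -213: P = (-213 + 105) / -12 = 9.

P = 9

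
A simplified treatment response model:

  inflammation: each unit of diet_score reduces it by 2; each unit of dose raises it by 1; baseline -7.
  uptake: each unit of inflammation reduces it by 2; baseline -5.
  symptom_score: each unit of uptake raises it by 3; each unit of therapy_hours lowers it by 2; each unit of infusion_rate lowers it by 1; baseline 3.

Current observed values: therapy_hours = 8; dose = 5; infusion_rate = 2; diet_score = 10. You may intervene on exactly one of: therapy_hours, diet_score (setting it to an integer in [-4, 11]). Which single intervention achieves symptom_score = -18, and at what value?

set diet_score = 0

Intervening on therapy_hours: symptom_score = -2*therapy_hours + 118. Reaching -18 requires therapy_hours = 68, outside [-4, 11].
Intervening on diet_score: with other inputs at their observed values, symptom_score = 12*diet_score - 18. Solving for -18 gives diet_score = 0, within [-4, 11].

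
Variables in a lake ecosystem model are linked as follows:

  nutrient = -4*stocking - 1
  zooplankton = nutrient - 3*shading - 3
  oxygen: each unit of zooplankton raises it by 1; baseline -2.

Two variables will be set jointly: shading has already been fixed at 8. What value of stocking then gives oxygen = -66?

stocking = 9

With shading held at 8:
Substituting into the zooplankton equation gives zooplankton = -4*stocking - 28.
This gives oxygen = -4*stocking - 30.
Solve -4*stocking - 30 = -66: stocking = (-66 + 30) / -4 = 9.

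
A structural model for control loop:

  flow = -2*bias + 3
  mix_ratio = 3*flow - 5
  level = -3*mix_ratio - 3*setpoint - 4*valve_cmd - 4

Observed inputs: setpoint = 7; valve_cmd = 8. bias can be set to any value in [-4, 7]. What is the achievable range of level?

Substituting into the mix_ratio equation gives mix_ratio = -6*bias + 4.
So level = 18*bias - 69.
Linear in bias, so extremes are at the endpoints: bias = -4 gives level = -141; bias = 7 gives level = 57.

-141 to 57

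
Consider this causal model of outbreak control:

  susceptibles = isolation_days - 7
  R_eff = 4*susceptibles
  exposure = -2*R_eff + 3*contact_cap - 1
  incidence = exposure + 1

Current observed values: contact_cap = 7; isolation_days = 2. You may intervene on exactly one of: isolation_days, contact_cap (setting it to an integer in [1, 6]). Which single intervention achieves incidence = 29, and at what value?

set isolation_days = 6

Intervening on isolation_days: with other inputs at their observed values, incidence = -8*isolation_days + 77. Solving for 29 gives isolation_days = 6, within [1, 6].
Intervening on contact_cap: incidence = 3*contact_cap + 40. Reaching 29 requires contact_cap = -11/3, not an integer.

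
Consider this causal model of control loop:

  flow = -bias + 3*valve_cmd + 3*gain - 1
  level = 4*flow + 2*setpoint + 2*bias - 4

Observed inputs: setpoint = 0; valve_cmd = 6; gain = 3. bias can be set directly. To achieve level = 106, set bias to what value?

Substituting into the flow equation gives flow = -bias + 26.
Substituting into the level equation gives level = -2*bias + 100.
Solve -2*bias + 100 = 106: bias = (106 - 100) / -2 = -3.

bias = -3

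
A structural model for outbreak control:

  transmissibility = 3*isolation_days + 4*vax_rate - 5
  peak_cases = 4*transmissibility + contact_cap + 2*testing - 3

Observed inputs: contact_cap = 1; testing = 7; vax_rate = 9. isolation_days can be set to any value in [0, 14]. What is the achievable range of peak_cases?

Substituting into the transmissibility equation gives transmissibility = 3*isolation_days + 31.
peak_cases becomes 12*isolation_days + 136.
Linear in isolation_days, so extremes are at the endpoints: isolation_days = 0 gives peak_cases = 136; isolation_days = 14 gives peak_cases = 304.

136 to 304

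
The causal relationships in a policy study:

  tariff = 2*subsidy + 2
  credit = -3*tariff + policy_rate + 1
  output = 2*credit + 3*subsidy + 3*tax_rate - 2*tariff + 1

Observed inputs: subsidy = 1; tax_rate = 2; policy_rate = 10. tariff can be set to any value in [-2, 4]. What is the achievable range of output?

Intervening on tariff fixes its value directly, overriding its dependence on subsidy.
Substituting into the credit equation gives credit = -3*tariff + 11.
So output = -8*tariff + 32.
Linear in tariff, so extremes are at the endpoints: tariff = -2 gives output = 48; tariff = 4 gives output = 0.

0 to 48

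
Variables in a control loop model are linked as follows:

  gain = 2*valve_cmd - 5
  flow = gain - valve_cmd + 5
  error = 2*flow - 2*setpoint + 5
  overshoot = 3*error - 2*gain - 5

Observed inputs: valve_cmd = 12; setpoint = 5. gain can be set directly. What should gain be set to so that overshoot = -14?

Intervening on gain fixes its value directly, overriding its dependence on valve_cmd.
Substituting into the flow equation gives flow = gain - 7.
Substituting into the error equation gives error = 2*gain - 19.
So overshoot = 4*gain - 62.
Solve 4*gain - 62 = -14: gain = (-14 + 62) / 4 = 12.

gain = 12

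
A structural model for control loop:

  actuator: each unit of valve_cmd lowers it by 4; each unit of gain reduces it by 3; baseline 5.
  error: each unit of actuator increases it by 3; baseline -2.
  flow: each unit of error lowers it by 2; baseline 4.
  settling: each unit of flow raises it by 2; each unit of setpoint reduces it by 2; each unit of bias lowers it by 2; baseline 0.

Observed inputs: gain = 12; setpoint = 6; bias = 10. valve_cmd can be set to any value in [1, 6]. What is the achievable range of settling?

404 to 644

Substituting into the actuator equation gives actuator = -4*valve_cmd - 31.
Substituting into the error equation gives error = -12*valve_cmd - 95.
Substituting into the flow equation gives flow = 24*valve_cmd + 194.
Substituting into the settling equation gives settling = 48*valve_cmd + 356.
Linear in valve_cmd, so extremes are at the endpoints: valve_cmd = 1 gives settling = 404; valve_cmd = 6 gives settling = 644.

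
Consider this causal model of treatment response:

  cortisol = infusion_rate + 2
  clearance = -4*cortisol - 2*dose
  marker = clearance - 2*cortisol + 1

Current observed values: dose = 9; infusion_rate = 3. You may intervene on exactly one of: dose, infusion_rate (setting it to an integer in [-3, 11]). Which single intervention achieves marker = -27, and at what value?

set dose = -1

Intervening on dose: with other inputs at their observed values, marker = -2*dose - 29. Solving for -27 gives dose = -1, within [-3, 11].
Intervening on infusion_rate: marker = -6*infusion_rate - 29. Reaching -27 requires infusion_rate = -1/3, not an integer.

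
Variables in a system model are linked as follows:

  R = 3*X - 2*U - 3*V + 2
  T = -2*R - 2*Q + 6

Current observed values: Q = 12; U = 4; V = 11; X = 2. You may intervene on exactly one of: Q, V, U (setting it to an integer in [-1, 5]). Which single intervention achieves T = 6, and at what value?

set V = 4

Intervening on Q: T = -2*Q + 72. Reaching 6 requires Q = 33, outside [-1, 5].
Intervening on V: with other inputs at their observed values, T = 6*V - 18. Solving for 6 gives V = 4, within [-1, 5].
Intervening on U: T = 4*U + 32. Reaching 6 requires U = -13/2, not an integer.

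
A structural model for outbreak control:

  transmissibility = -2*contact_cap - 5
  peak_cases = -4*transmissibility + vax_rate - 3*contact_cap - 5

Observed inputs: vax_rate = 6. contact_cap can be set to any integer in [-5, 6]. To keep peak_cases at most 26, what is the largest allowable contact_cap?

Substituting into the peak_cases equation gives peak_cases = 5*contact_cap + 21.
Require 5*contact_cap + 21 ≤ 26, so contact_cap ≤ 1.
The largest integer in [-5, 6] satisfying this is 1.

contact_cap = 1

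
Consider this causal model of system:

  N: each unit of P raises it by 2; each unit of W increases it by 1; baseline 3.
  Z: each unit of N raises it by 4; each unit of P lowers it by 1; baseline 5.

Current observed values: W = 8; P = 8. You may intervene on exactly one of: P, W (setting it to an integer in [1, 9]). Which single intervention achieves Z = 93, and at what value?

set W = 5

Intervening on P: Z = 7*P + 49. Reaching 93 requires P = 44/7, not an integer.
Intervening on W: with other inputs at their observed values, Z = 4*W + 73. Solving for 93 gives W = 5, within [1, 9].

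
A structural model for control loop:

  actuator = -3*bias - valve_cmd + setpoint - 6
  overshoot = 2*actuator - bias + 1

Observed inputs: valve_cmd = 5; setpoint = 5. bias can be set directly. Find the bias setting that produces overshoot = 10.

bias = -3

Substituting into the actuator equation gives actuator = -3*bias - 6.
This gives overshoot = -7*bias - 11.
Solve -7*bias - 11 = 10: bias = (10 + 11) / -7 = -3.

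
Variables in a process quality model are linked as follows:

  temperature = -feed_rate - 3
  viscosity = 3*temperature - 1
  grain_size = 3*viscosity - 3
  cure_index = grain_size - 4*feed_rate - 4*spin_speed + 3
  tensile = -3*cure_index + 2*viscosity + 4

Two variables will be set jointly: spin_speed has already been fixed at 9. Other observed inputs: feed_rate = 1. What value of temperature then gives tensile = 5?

temperature = 6

With spin_speed held at 9:
Intervening on temperature fixes its value directly, overriding its dependence on feed_rate.
Substituting into the grain_size equation gives grain_size = 9*temperature - 6.
So cure_index = 9*temperature - 43.
This gives tensile = -21*temperature + 131.
Solve -21*temperature + 131 = 5: temperature = (5 - 131) / -21 = 6.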